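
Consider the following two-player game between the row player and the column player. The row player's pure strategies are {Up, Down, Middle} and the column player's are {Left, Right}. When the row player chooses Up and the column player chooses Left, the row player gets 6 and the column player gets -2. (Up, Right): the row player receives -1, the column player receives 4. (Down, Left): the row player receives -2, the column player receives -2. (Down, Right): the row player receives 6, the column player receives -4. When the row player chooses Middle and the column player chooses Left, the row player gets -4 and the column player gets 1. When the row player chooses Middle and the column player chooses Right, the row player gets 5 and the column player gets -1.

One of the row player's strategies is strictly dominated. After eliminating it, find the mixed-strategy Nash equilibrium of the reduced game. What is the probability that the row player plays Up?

The row player's strategy Middle is strictly dominated by Down: -2 > -4 and 6 > 5. Eliminate Middle.
For the column player to be willing to mix, the column player must be indifferent between Left and Right, which pins down the row player's mix.
  the column player's payoff to Left: p·(-2) + (1−p)·(-2) = -2
  the column player's payoff to Right: p·4 + (1−p)·(-4) = 8p - 4
  -2 = 8p - 4  ⇒  -8p = -2  ⇒  p = 1/4.

p = 1/4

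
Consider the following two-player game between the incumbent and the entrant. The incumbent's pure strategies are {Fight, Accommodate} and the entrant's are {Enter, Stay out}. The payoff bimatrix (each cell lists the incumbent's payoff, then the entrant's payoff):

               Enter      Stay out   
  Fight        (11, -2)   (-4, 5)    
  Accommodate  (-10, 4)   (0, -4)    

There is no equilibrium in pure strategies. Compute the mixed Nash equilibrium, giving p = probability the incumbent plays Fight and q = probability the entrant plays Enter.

p = 8/15, q = 4/25

For the entrant to be willing to mix, the entrant must be indifferent between Enter and Stay out, which pins down the incumbent's mix.
  the entrant's payoff to Enter: p·(-2) + (1−p)·4 = -6p + 4
  the entrant's payoff to Stay out: p·5 + (1−p)·(-4) = 9p - 4
  -6p + 4 = 9p - 4  ⇒  -15p = -8  ⇒  p = 8/15.
The incumbent's indifference between Fight and Accommodate determines the entrant's mixing probability q:
  the incumbent's payoff from Fight: q·11 + (1−q)·(-4) = 15q - 4
  the incumbent's payoff from Accommodate: q·(-10) + (1−q)·0 = -10q
  15q - 4 = -10q  ⇒  25q = 4  ⇒  q = 4/25.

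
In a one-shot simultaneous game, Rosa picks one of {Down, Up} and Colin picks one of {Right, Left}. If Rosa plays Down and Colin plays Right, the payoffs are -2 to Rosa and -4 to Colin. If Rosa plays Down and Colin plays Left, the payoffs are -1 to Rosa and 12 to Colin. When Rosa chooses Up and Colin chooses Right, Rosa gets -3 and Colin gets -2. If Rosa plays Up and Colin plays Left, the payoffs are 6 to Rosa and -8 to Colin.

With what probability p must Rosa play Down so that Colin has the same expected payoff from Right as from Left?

p = 3/11

Rosa's mix must leave Colin indifferent between Right and Left.
  Colin's payoff to Right: p·(-4) + (1−p)·(-2) = -2p - 2
  Colin's payoff to Left: p·12 + (1−p)·(-8) = 20p - 8
  -2p - 2 = 20p - 8  ⇒  -22p = -6  ⇒  p = 3/11.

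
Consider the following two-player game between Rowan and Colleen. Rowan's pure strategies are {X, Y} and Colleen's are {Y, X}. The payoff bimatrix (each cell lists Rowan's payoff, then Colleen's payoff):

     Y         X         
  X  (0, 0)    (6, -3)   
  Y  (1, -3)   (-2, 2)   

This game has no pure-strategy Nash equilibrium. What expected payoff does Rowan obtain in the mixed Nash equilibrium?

Colleen's mix must leave Rowan indifferent between X and Y.
  Rowan's payoff from X: q·0 + (1−q)·6 = -6q + 6
  Rowan's payoff from Y: q·1 + (1−q)·(-2) = 3q - 2
  -6q + 6 = 3q - 2  ⇒  -9q = -8  ⇒  q = 8/9.
At equilibrium Rowan is indifferent across rows, so Rowan's payoff equals the payoff from X: (8/9)·0 + (1/9)·6 = 2/3.

2/3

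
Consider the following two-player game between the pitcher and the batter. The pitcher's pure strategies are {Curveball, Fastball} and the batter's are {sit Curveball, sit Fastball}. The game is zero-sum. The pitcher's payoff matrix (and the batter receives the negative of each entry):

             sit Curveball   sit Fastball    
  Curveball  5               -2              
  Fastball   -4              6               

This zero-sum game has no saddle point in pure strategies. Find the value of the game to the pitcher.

Set the pitcher's expected payoff from Curveball equal to that from Fastball:
  the pitcher's expected payoff from Curveball: q·5 + (1−q)·(-2) = 7q - 2
  the pitcher's expected payoff from Fastball: q·(-4) + (1−q)·6 = -10q + 6
  7q - 2 = -10q + 6  ⇒  17q = 8  ⇒  q = 8/17.
The value is the pitcher's expected payoff against this mix (using Curveball): (8/17)·5 + (9/17)·(-2) = 22/17.

v = 22/17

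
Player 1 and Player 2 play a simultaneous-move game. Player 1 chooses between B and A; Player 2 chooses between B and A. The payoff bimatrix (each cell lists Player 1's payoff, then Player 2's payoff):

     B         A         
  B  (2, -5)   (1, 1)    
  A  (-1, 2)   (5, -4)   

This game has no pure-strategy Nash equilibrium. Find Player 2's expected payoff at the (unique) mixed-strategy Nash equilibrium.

In a mixed equilibrium Player 2 is indifferent between B and A; this condition fixes p.
  Player 2's payoff from B: p·(-5) + (1−p)·2 = -7p + 2
  Player 2's payoff from A: p·1 + (1−p)·(-4) = 5p - 4
  -7p + 2 = 5p - 4  ⇒  -12p = -6  ⇒  p = 1/2.
At equilibrium Player 2 is indifferent across columns, so Player 2's payoff equals the payoff from B: (1/2)·(-5) + (1/2)·2 = -3/2.

-3/2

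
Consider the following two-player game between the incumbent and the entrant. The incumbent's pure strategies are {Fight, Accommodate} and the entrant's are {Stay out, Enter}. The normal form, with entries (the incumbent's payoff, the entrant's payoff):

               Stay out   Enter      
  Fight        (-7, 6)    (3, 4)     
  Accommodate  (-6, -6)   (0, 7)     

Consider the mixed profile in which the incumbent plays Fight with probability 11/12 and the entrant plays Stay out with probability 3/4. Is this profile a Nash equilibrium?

Given the incumbent's mix p = 11/12, the entrant's payoff from Stay out is 5 but from Enter is 17/4. The entrant strictly prefers Stay out, so the entrant would not mix.
So the proposed profile is not a Nash equilibrium.

No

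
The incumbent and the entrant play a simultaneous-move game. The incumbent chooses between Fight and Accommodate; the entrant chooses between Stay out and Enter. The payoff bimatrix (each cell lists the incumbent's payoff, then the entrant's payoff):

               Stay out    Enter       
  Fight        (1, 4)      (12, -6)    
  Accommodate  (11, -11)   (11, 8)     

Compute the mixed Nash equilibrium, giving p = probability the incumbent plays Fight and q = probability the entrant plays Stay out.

p = 19/29, q = 1/11

In a mixed equilibrium the entrant is indifferent between Stay out and Enter; this condition fixes p.
  the entrant's payoff to Stay out: p·4 + (1−p)·(-11) = 15p - 11
  the entrant's payoff to Enter: p·(-6) + (1−p)·8 = -14p + 8
  15p - 11 = -14p + 8  ⇒  29p = 19  ⇒  p = 19/29.
For the incumbent to be willing to mix, the incumbent must be indifferent between Fight and Accommodate, which pins down the entrant's mix.
  the incumbent's expected payoff from Fight: q·1 + (1−q)·12 = -11q + 12
  the incumbent's expected payoff from Accommodate: q·11 + (1−q)·11 = 11
  -11q + 12 = 11  ⇒  -11q = -1  ⇒  q = 1/11.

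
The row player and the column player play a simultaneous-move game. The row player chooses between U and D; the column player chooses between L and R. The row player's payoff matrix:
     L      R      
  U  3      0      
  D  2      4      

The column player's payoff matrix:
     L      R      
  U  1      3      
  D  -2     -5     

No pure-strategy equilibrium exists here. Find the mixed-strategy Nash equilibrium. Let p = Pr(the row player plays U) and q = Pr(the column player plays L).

The row player's mix must leave the column player indifferent between L and R.
  the column player's payoff to L: p·1 + (1−p)·(-2) = 3p - 2
  the column player's payoff to R: p·3 + (1−p)·(-5) = 8p - 5
  3p - 2 = 8p - 5  ⇒  -5p = -3  ⇒  p = 3/5.
The column player's mix must leave the row player indifferent between U and D.
  the row player's expected payoff from U: q·3 + (1−q)·0 = 3q
  the row player's expected payoff from D: q·2 + (1−q)·4 = -2q + 4
  3q = -2q + 4  ⇒  5q = 4  ⇒  q = 4/5.

p = 3/5, q = 4/5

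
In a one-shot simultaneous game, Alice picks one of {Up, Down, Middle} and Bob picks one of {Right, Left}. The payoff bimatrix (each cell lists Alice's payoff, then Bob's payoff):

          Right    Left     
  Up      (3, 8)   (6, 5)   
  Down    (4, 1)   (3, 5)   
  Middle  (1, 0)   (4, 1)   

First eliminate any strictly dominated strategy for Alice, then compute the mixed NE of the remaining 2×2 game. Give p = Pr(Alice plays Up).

p = 4/7

Alice's strategy Middle is strictly dominated by Up: 3 > 1 and 6 > 4. Eliminate Middle.
Set Bob's expected payoff from Right equal to that from Left:
  Bob's payoff to Right: p·8 + (1−p)·1 = 7p + 1
  Bob's payoff to Left: p·5 + (1−p)·5 = 5
  7p + 1 = 5  ⇒  7p = 4  ⇒  p = 4/7.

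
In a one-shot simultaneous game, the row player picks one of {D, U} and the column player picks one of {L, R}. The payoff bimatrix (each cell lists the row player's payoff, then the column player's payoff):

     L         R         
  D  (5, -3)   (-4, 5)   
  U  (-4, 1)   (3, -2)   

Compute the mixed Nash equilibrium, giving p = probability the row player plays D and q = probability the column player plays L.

The column player's indifference between L and R determines the row player's mixing probability p:
  the column player's expected payoff from L: p·(-3) + (1−p)·1 = -4p + 1
  the column player's expected payoff from R: p·5 + (1−p)·(-2) = 7p - 2
  -4p + 1 = 7p - 2  ⇒  -11p = -3  ⇒  p = 3/11.
The column player's mix must leave the row player indifferent between D and U.
  the row player's payoff to D: q·5 + (1−q)·(-4) = 9q - 4
  the row player's payoff to U: q·(-4) + (1−q)·3 = -7q + 3
  9q - 4 = -7q + 3  ⇒  16q = 7  ⇒  q = 7/16.

p = 3/11, q = 7/16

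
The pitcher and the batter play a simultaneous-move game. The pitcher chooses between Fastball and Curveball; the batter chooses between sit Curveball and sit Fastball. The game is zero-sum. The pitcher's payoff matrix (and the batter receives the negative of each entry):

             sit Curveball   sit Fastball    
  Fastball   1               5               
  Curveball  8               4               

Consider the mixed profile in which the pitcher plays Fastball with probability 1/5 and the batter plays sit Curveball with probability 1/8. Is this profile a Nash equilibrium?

No

Given the pitcher's mix p = 1/5, the batter's payoff from sit Curveball is -33/5 but from sit Fastball is -21/5. The batter strictly prefers sit Fastball, so the batter would not mix.
So the proposed profile is not a Nash equilibrium.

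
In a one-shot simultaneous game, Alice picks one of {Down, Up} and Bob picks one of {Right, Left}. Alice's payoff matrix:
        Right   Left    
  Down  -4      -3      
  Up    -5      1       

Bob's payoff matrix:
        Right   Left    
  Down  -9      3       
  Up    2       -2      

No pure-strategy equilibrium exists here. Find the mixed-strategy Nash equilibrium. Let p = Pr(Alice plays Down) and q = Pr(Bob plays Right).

p = 1/4, q = 4/5

In a mixed equilibrium Bob is indifferent between Right and Left; this condition fixes p.
  Bob's payoff from Right: p·(-9) + (1−p)·2 = -11p + 2
  Bob's payoff from Left: p·3 + (1−p)·(-2) = 5p - 2
  -11p + 2 = 5p - 2  ⇒  -16p = -4  ⇒  p = 1/4.
For Alice to be willing to mix, Alice must be indifferent between Down and Up, which pins down Bob's mix.
  Alice's payoff to Down: q·(-4) + (1−q)·(-3) = -q - 3
  Alice's payoff to Up: q·(-5) + (1−q)·1 = -6q + 1
  -q - 3 = -6q + 1  ⇒  5q = 4  ⇒  q = 4/5.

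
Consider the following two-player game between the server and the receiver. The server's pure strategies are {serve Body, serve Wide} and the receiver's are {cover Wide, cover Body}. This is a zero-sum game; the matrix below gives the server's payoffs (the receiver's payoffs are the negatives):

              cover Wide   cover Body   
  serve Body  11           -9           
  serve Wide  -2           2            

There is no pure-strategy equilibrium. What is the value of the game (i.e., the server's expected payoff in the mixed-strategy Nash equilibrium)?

v = 1/6

In a mixed equilibrium the server is indifferent between serve Body and serve Wide; this condition fixes q.
  the server's payoff to serve Body: q·11 + (1−q)·(-9) = 20q - 9
  the server's payoff to serve Wide: q·(-2) + (1−q)·2 = -4q + 2
  20q - 9 = -4q + 2  ⇒  24q = 11  ⇒  q = 11/24.
The value is the server's expected payoff against this mix (using serve Body): (11/24)·11 + (13/24)·(-9) = 1/6.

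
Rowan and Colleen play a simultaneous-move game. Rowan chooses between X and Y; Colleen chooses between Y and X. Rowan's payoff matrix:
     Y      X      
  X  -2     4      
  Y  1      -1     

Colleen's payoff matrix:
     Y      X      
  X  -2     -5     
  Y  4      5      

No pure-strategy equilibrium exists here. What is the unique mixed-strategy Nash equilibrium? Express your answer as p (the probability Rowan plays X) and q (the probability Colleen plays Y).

For Colleen to be willing to mix, Colleen must be indifferent between Y and X, which pins down Rowan's mix.
  Colleen's expected payoff from Y: p·(-2) + (1−p)·4 = -6p + 4
  Colleen's expected payoff from X: p·(-5) + (1−p)·5 = -10p + 5
  -6p + 4 = -10p + 5  ⇒  4p = 1  ⇒  p = 1/4.
Set Rowan's expected payoff from X equal to that from Y:
  Rowan's expected payoff from X: q·(-2) + (1−q)·4 = -6q + 4
  Rowan's expected payoff from Y: q·1 + (1−q)·(-1) = 2q - 1
  -6q + 4 = 2q - 1  ⇒  -8q = -5  ⇒  q = 5/8.

p = 1/4, q = 5/8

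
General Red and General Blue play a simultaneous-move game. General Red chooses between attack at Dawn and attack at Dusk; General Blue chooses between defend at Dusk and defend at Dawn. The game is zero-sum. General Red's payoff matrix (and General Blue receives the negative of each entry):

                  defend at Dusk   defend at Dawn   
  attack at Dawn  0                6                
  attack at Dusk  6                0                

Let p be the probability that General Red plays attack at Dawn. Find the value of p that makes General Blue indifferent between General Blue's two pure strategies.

p = 1/2

General Blue's indifference between defend at Dusk and defend at Dawn determines General Red's mixing probability p:
  General Blue's payoff to defend at Dusk: p·0 + (1−p)·(-6) = 6p - 6
  General Blue's payoff to defend at Dawn: p·(-6) + (1−p)·0 = -6p
  6p - 6 = -6p  ⇒  12p = 6  ⇒  p = 1/2.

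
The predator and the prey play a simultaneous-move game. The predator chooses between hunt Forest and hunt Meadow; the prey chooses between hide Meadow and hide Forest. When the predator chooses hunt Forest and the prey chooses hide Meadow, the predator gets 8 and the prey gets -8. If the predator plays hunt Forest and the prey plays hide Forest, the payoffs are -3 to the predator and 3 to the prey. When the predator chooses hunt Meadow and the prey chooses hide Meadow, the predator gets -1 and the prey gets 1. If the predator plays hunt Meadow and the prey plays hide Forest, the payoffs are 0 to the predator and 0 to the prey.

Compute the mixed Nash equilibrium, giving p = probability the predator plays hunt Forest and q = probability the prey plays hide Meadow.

p = 1/12, q = 1/4

The predator's mix must leave the prey indifferent between hide Meadow and hide Forest.
  the prey's expected payoff from hide Meadow: p·(-8) + (1−p)·1 = -9p + 1
  the prey's expected payoff from hide Forest: p·3 + (1−p)·0 = 3p
  -9p + 1 = 3p  ⇒  -12p = -1  ⇒  p = 1/12.
The prey's mix must leave the predator indifferent between hunt Forest and hunt Meadow.
  the predator's expected payoff from hunt Forest: q·8 + (1−q)·(-3) = 11q - 3
  the predator's expected payoff from hunt Meadow: q·(-1) + (1−q)·0 = -q
  11q - 3 = -q  ⇒  12q = 3  ⇒  q = 1/4.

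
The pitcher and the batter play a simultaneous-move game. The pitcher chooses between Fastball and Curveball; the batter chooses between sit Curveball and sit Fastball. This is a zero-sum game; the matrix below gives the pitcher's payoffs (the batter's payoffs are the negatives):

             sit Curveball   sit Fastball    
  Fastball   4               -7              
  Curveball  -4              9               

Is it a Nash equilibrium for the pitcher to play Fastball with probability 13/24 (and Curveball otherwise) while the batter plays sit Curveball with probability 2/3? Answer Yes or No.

Check the batter's indifference given the pitcher's mix p = 13/24:
  payoff from sit Curveball = -1/3; payoff from sit Fastball = -1/3 — equal.
Check the pitcher's indifference given the batter's mix q = 2/3:
  payoff from Fastball = 1/3; payoff from Curveball = 1/3 — equal.
Both players are indifferent, so neither can profitably deviate.

Yes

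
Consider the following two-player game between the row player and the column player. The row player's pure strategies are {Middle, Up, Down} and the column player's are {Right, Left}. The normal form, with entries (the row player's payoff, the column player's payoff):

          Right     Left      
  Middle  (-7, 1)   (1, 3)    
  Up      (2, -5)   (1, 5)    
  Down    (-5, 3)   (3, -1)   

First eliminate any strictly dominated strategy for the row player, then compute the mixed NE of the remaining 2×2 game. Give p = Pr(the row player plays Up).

p = 2/7

The row player's strategy Middle is strictly dominated by Down: -5 > -7 and 3 > 1. Eliminate Middle.
In a mixed equilibrium the column player is indifferent between Right and Left; this condition fixes p.
  the column player's expected payoff from Right: p·(-5) + (1−p)·3 = -8p + 3
  the column player's expected payoff from Left: p·5 + (1−p)·(-1) = 6p - 1
  -8p + 3 = 6p - 1  ⇒  -14p = -4  ⇒  p = 2/7.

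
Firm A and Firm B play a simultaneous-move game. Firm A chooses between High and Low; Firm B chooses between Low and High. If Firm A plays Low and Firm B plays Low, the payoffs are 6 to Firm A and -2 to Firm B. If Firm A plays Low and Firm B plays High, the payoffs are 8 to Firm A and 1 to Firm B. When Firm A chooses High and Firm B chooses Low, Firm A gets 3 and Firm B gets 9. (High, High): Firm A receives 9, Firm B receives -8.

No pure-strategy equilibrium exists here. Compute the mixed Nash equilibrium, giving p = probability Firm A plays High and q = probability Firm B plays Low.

Firm B's indifference between Low and High determines Firm A's mixing probability p:
  Firm B's payoff to Low: p·9 + (1−p)·(-2) = 11p - 2
  Firm B's payoff to High: p·(-8) + (1−p)·1 = -9p + 1
  11p - 2 = -9p + 1  ⇒  20p = 3  ⇒  p = 3/20.
In a mixed equilibrium Firm A is indifferent between High and Low; this condition fixes q.
  Firm A's payoff to High: q·3 + (1−q)·9 = -6q + 9
  Firm A's payoff to Low: q·6 + (1−q)·8 = -2q + 8
  -6q + 9 = -2q + 8  ⇒  -4q = -1  ⇒  q = 1/4.

p = 3/20, q = 1/4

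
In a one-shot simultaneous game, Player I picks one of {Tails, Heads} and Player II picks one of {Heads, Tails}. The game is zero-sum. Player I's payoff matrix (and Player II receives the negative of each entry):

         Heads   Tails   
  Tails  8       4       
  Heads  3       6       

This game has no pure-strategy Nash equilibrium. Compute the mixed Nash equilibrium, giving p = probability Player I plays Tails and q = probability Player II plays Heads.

p = 3/7, q = 2/7

In a mixed equilibrium Player II is indifferent between Heads and Tails; this condition fixes p.
  Player II's payoff to Heads: p·(-8) + (1−p)·(-3) = -5p - 3
  Player II's payoff to Tails: p·(-4) + (1−p)·(-6) = 2p - 6
  -5p - 3 = 2p - 6  ⇒  -7p = -3  ⇒  p = 3/7.
In a mixed equilibrium Player I is indifferent between Tails and Heads; this condition fixes q.
  Player I's payoff to Tails: q·8 + (1−q)·4 = 4q + 4
  Player I's payoff to Heads: q·3 + (1−q)·6 = -3q + 6
  4q + 4 = -3q + 6  ⇒  7q = 2  ⇒  q = 2/7.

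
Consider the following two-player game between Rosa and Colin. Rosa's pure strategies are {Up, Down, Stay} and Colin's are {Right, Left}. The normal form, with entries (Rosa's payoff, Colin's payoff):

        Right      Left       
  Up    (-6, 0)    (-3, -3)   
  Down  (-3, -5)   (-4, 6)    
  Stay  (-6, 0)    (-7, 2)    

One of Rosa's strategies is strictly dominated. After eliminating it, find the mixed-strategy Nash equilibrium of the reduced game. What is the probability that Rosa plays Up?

p = 11/14

Rosa's strategy Stay is strictly dominated by Down: -3 > -6 and -4 > -7. Eliminate Stay.
In a mixed equilibrium Colin is indifferent between Right and Left; this condition fixes p.
  Colin's expected payoff from Right: p·0 + (1−p)·(-5) = 5p - 5
  Colin's expected payoff from Left: p·(-3) + (1−p)·6 = -9p + 6
  5p - 5 = -9p + 6  ⇒  14p = 11  ⇒  p = 11/14.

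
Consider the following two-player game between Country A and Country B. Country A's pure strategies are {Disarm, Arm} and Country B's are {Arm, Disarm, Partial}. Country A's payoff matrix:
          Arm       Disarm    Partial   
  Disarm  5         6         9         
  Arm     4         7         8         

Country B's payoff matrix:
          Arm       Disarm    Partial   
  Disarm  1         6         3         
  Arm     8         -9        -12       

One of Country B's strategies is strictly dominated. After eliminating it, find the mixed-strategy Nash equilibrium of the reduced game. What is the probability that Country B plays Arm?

q = 1/2

Country B's strategy Partial is strictly dominated by Disarm: 6 > 3 and -9 > -12. Eliminate Partial.
In a mixed equilibrium Country A is indifferent between Disarm and Arm; this condition fixes q.
  Country A's expected payoff from Disarm: q·5 + (1−q)·6 = -q + 6
  Country A's expected payoff from Arm: q·4 + (1−q)·7 = -3q + 7
  -q + 6 = -3q + 7  ⇒  2q = 1  ⇒  q = 1/2.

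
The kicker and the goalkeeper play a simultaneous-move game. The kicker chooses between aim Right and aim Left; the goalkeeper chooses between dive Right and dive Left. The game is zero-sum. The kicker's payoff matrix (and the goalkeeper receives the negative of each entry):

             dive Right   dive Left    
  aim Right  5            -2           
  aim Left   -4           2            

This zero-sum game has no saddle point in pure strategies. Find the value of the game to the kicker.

v = 2/13

For the kicker to be willing to mix, the kicker must be indifferent between aim Right and aim Left, which pins down the goalkeeper's mix.
  the kicker's expected payoff from aim Right: q·5 + (1−q)·(-2) = 7q - 2
  the kicker's expected payoff from aim Left: q·(-4) + (1−q)·2 = -6q + 2
  7q - 2 = -6q + 2  ⇒  13q = 4  ⇒  q = 4/13.
The value is the kicker's expected payoff against this mix (using aim Right): (4/13)·5 + (9/13)·(-2) = 2/13.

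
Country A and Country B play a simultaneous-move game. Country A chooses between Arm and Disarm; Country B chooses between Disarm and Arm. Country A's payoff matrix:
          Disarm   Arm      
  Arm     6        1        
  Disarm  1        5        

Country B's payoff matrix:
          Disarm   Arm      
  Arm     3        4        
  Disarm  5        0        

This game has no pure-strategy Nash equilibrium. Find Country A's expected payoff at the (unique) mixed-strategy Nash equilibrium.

Country A's indifference between Arm and Disarm determines Country B's mixing probability q:
  Country A's expected payoff from Arm: q·6 + (1−q)·1 = 5q + 1
  Country A's expected payoff from Disarm: q·1 + (1−q)·5 = -4q + 5
  5q + 1 = -4q + 5  ⇒  9q = 4  ⇒  q = 4/9.
At equilibrium Country A is indifferent across rows, so Country A's payoff equals the payoff from Arm: (4/9)·6 + (5/9)·1 = 29/9.

29/9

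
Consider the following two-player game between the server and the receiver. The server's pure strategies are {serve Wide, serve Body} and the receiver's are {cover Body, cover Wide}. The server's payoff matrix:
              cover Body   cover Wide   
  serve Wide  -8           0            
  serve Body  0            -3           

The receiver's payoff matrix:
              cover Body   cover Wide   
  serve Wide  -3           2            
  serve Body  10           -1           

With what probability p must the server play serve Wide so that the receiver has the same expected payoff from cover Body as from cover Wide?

p = 11/16

The receiver's indifference between cover Body and cover Wide determines the server's mixing probability p:
  the receiver's expected payoff from cover Body: p·(-3) + (1−p)·10 = -13p + 10
  the receiver's expected payoff from cover Wide: p·2 + (1−p)·(-1) = 3p - 1
  -13p + 10 = 3p - 1  ⇒  -16p = -11  ⇒  p = 11/16.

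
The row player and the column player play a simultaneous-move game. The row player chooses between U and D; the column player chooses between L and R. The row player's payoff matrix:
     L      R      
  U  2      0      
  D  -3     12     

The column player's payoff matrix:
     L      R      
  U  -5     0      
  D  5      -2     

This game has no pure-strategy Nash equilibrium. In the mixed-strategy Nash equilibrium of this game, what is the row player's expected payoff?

The row player's indifference between U and D determines the column player's mixing probability q:
  the row player's payoff from U: q·2 + (1−q)·0 = 2q
  the row player's payoff from D: q·(-3) + (1−q)·12 = -15q + 12
  2q = -15q + 12  ⇒  17q = 12  ⇒  q = 12/17.
At equilibrium the row player is indifferent across rows, so the row player's payoff equals the payoff from U: (12/17)·2 + (5/17)·0 = 24/17.

24/17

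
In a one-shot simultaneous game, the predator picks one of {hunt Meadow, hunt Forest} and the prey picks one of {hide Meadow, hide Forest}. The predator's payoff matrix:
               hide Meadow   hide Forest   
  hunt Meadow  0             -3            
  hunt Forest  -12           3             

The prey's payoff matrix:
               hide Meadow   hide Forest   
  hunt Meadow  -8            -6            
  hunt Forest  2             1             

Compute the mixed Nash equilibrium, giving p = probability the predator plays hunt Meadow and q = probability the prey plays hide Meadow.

The predator's mix must leave the prey indifferent between hide Meadow and hide Forest.
  the prey's payoff to hide Meadow: p·(-8) + (1−p)·2 = -10p + 2
  the prey's payoff to hide Forest: p·(-6) + (1−p)·1 = -7p + 1
  -10p + 2 = -7p + 1  ⇒  -3p = -1  ⇒  p = 1/3.
For the predator to be willing to mix, the predator must be indifferent between hunt Meadow and hunt Forest, which pins down the prey's mix.
  the predator's payoff from hunt Meadow: q·0 + (1−q)·(-3) = 3q - 3
  the predator's payoff from hunt Forest: q·(-12) + (1−q)·3 = -15q + 3
  3q - 3 = -15q + 3  ⇒  18q = 6  ⇒  q = 1/3.

p = 1/3, q = 1/3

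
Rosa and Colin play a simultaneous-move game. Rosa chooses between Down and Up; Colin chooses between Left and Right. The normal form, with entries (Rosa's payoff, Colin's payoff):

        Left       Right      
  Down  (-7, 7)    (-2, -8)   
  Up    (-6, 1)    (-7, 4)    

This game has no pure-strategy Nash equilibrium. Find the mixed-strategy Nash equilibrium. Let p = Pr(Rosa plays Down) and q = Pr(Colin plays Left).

In a mixed equilibrium Colin is indifferent between Left and Right; this condition fixes p.
  Colin's payoff to Left: p·7 + (1−p)·1 = 6p + 1
  Colin's payoff to Right: p·(-8) + (1−p)·4 = -12p + 4
  6p + 1 = -12p + 4  ⇒  18p = 3  ⇒  p = 1/6.
Colin's mix must leave Rosa indifferent between Down and Up.
  Rosa's payoff from Down: q·(-7) + (1−q)·(-2) = -5q - 2
  Rosa's payoff from Up: q·(-6) + (1−q)·(-7) = q - 7
  -5q - 2 = q - 7  ⇒  -6q = -5  ⇒  q = 5/6.

p = 1/6, q = 5/6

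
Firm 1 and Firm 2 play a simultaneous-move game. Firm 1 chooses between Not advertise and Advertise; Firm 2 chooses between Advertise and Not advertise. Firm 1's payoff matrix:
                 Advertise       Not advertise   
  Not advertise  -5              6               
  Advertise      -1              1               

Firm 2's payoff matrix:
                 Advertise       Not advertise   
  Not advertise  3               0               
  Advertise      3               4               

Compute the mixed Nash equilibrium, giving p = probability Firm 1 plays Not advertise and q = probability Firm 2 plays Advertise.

p = 1/4, q = 5/9

In a mixed equilibrium Firm 2 is indifferent between Advertise and Not advertise; this condition fixes p.
  Firm 2's payoff from Advertise: p·3 + (1−p)·3 = 3
  Firm 2's payoff from Not advertise: p·0 + (1−p)·4 = -4p + 4
  3 = -4p + 4  ⇒  4p = 1  ⇒  p = 1/4.
For Firm 1 to be willing to mix, Firm 1 must be indifferent between Not advertise and Advertise, which pins down Firm 2's mix.
  Firm 1's payoff to Not advertise: q·(-5) + (1−q)·6 = -11q + 6
  Firm 1's payoff to Advertise: q·(-1) + (1−q)·1 = -2q + 1
  -11q + 6 = -2q + 1  ⇒  -9q = -5  ⇒  q = 5/9.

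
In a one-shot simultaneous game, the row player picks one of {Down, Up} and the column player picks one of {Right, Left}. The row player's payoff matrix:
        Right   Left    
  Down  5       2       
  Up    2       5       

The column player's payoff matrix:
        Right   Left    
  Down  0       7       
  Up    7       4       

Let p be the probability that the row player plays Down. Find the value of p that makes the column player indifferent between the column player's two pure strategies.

The row player's mix must leave the column player indifferent between Right and Left.
  the column player's expected payoff from Right: p·0 + (1−p)·7 = -7p + 7
  the column player's expected payoff from Left: p·7 + (1−p)·4 = 3p + 4
  -7p + 7 = 3p + 4  ⇒  -10p = -3  ⇒  p = 3/10.

p = 3/10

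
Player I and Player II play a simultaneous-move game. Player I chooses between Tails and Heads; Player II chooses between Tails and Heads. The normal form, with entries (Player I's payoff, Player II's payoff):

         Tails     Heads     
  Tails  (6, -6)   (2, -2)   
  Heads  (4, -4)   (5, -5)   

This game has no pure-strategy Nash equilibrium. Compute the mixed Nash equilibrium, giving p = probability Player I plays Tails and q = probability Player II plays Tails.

p = 1/5, q = 3/5

Set Player II's expected payoff from Tails equal to that from Heads:
  Player II's payoff from Tails: p·(-6) + (1−p)·(-4) = -2p - 4
  Player II's payoff from Heads: p·(-2) + (1−p)·(-5) = 3p - 5
  -2p - 4 = 3p - 5  ⇒  -5p = -1  ⇒  p = 1/5.
Player I's indifference between Tails and Heads determines Player II's mixing probability q:
  Player I's expected payoff from Tails: q·6 + (1−q)·2 = 4q + 2
  Player I's expected payoff from Heads: q·4 + (1−q)·5 = -q + 5
  4q + 2 = -q + 5  ⇒  5q = 3  ⇒  q = 3/5.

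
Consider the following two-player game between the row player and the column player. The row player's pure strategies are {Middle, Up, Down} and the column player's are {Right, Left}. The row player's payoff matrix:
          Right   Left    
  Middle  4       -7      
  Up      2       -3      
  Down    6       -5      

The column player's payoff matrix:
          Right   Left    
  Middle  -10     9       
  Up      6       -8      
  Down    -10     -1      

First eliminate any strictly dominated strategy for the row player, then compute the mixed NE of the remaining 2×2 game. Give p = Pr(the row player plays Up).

The row player's strategy Middle is strictly dominated by Down: 6 > 4 and -5 > -7. Eliminate Middle.
The row player's mix must leave the column player indifferent between Right and Left.
  the column player's payoff from Right: p·6 + (1−p)·(-10) = 16p - 10
  the column player's payoff from Left: p·(-8) + (1−p)·(-1) = -7p - 1
  16p - 10 = -7p - 1  ⇒  23p = 9  ⇒  p = 9/23.

p = 9/23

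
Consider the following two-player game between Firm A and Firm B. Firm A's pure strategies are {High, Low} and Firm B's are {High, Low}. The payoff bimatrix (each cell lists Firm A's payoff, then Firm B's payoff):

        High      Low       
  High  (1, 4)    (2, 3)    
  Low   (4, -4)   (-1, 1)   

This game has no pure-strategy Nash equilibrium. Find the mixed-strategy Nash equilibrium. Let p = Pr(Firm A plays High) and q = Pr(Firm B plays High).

In a mixed equilibrium Firm B is indifferent between High and Low; this condition fixes p.
  Firm B's payoff from High: p·4 + (1−p)·(-4) = 8p - 4
  Firm B's payoff from Low: p·3 + (1−p)·1 = 2p + 1
  8p - 4 = 2p + 1  ⇒  6p = 5  ⇒  p = 5/6.
Firm A's indifference between High and Low determines Firm B's mixing probability q:
  Firm A's payoff from High: q·1 + (1−q)·2 = -q + 2
  Firm A's payoff from Low: q·4 + (1−q)·(-1) = 5q - 1
  -q + 2 = 5q - 1  ⇒  -6q = -3  ⇒  q = 1/2.

p = 5/6, q = 1/2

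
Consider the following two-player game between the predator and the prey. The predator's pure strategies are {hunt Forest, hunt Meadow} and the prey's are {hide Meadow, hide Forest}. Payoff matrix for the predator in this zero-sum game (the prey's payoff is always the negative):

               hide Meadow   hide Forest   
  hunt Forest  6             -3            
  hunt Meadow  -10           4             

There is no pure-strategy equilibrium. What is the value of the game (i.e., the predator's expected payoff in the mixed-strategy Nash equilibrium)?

v = -6/23

For the predator to be willing to mix, the predator must be indifferent between hunt Forest and hunt Meadow, which pins down the prey's mix.
  the predator's payoff to hunt Forest: q·6 + (1−q)·(-3) = 9q - 3
  the predator's payoff to hunt Meadow: q·(-10) + (1−q)·4 = -14q + 4
  9q - 3 = -14q + 4  ⇒  23q = 7  ⇒  q = 7/23.
The value is the predator's expected payoff against this mix (using hunt Forest): (7/23)·6 + (16/23)·(-3) = -6/23.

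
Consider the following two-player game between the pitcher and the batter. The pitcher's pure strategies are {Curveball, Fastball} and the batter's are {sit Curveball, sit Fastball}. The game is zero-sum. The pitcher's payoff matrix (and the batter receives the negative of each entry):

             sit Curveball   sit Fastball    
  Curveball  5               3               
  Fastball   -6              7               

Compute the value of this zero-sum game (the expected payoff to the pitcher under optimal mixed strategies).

v = 53/15

For the pitcher to be willing to mix, the pitcher must be indifferent between Curveball and Fastball, which pins down the batter's mix.
  the pitcher's payoff from Curveball: q·5 + (1−q)·3 = 2q + 3
  the pitcher's payoff from Fastball: q·(-6) + (1−q)·7 = -13q + 7
  2q + 3 = -13q + 7  ⇒  15q = 4  ⇒  q = 4/15.
The value is the pitcher's expected payoff against this mix (using Curveball): (4/15)·5 + (11/15)·3 = 53/15.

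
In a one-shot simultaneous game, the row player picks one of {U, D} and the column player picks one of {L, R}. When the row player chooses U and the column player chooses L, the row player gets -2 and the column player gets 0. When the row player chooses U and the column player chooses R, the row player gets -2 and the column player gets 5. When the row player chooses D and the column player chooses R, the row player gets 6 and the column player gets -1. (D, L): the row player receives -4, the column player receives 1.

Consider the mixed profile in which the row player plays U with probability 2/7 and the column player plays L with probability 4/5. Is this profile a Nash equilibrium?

Check the column player's indifference given the row player's mix p = 2/7:
  payoff from L = 5/7; payoff from R = 5/7 — equal.
Check the row player's indifference given the column player's mix q = 4/5:
  payoff from U = -2; payoff from D = -2 — equal.
Both players are indifferent, so neither can profitably deviate.

Yes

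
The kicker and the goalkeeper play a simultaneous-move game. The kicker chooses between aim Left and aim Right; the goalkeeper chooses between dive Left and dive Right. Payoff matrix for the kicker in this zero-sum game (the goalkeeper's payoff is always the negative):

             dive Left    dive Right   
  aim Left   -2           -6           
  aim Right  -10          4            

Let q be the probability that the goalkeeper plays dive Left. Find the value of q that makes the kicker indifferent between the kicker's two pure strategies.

q = 5/9

The goalkeeper's mix must leave the kicker indifferent between aim Left and aim Right.
  the kicker's payoff from aim Left: q·(-2) + (1−q)·(-6) = 4q - 6
  the kicker's payoff from aim Right: q·(-10) + (1−q)·4 = -14q + 4
  4q - 6 = -14q + 4  ⇒  18q = 10  ⇒  q = 5/9.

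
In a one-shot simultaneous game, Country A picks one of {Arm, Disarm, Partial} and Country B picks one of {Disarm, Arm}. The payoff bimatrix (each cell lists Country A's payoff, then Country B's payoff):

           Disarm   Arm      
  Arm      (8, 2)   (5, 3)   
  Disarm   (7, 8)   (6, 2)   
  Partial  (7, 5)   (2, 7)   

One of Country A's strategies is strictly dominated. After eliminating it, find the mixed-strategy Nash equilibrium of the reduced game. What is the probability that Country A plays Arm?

p = 6/7

Country A's strategy Partial is strictly dominated by Arm: 8 > 7 and 5 > 2. Eliminate Partial.
For Country B to be willing to mix, Country B must be indifferent between Disarm and Arm, which pins down Country A's mix.
  Country B's payoff to Disarm: p·2 + (1−p)·8 = -6p + 8
  Country B's payoff to Arm: p·3 + (1−p)·2 = p + 2
  -6p + 8 = p + 2  ⇒  -7p = -6  ⇒  p = 6/7.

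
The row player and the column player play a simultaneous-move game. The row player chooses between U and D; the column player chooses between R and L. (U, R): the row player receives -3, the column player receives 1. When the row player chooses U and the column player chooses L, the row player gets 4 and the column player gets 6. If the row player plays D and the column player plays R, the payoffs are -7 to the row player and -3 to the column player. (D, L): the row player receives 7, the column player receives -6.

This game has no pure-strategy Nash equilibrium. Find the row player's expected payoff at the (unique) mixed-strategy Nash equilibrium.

Set the row player's expected payoff from U equal to that from D:
  the row player's payoff to U: q·(-3) + (1−q)·4 = -7q + 4
  the row player's payoff to D: q·(-7) + (1−q)·7 = -14q + 7
  -7q + 4 = -14q + 7  ⇒  7q = 3  ⇒  q = 3/7.
At equilibrium the row player is indifferent across rows, so the row player's payoff equals the payoff from U: (3/7)·(-3) + (4/7)·4 = 1.

1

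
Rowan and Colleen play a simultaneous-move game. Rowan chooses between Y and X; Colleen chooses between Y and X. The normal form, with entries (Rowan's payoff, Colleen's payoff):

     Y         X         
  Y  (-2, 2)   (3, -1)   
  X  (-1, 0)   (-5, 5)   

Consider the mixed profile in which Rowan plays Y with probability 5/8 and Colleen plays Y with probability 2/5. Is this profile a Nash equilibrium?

No

Given Colleen's mix q = 2/5, Rowan's payoff from Y is 1 but from X is -17/5. Rowan strictly prefers Y, so Rowan would not mix.
So the proposed profile is not a Nash equilibrium.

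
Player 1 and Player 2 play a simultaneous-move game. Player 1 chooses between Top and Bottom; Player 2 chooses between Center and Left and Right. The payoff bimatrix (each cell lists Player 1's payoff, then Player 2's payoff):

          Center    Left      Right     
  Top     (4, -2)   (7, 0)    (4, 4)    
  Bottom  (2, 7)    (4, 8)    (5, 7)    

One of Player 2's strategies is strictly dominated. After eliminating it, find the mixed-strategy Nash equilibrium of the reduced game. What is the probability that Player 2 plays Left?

Player 2's strategy Center is strictly dominated by Left: 0 > -2 and 8 > 7. Eliminate Center.
Player 2's mix must leave Player 1 indifferent between Top and Bottom.
  Player 1's expected payoff from Top: q·7 + (1−q)·4 = 3q + 4
  Player 1's expected payoff from Bottom: q·4 + (1−q)·5 = -q + 5
  3q + 4 = -q + 5  ⇒  4q = 1  ⇒  q = 1/4.

q = 1/4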